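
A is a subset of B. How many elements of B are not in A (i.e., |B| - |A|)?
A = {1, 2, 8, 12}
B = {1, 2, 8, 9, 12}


Set A = {1, 2, 8, 12}, |A| = 4
Set B = {1, 2, 8, 9, 12}, |B| = 5
Since A ⊆ B: B \ A = {9}
|B| - |A| = 5 - 4 = 1

1


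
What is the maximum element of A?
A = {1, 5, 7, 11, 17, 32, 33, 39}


Set A = {1, 5, 7, 11, 17, 32, 33, 39}
Elements in ascending order: 1, 5, 7, 11, 17, 32, 33, 39
The largest element is 39.

39


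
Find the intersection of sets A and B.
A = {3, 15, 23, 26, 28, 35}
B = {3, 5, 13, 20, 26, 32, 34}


Set A = {3, 15, 23, 26, 28, 35}
Set B = {3, 5, 13, 20, 26, 32, 34}
A ∩ B includes only elements in both sets.
Check each element of A against B:
3 ✓, 15 ✗, 23 ✗, 26 ✓, 28 ✗, 35 ✗
A ∩ B = {3, 26}

{3, 26}


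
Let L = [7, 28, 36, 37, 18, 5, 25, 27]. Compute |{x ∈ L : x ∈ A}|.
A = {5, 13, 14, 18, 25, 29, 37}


Set A = {5, 13, 14, 18, 25, 29, 37}
Candidates: [7, 28, 36, 37, 18, 5, 25, 27]
Check each candidate:
7 ∉ A, 28 ∉ A, 36 ∉ A, 37 ∈ A, 18 ∈ A, 5 ∈ A, 25 ∈ A, 27 ∉ A
Count of candidates in A: 4

4


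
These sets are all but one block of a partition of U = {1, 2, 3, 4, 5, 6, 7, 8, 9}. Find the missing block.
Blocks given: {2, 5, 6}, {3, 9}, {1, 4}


U = {1, 2, 3, 4, 5, 6, 7, 8, 9}
Shown blocks: {2, 5, 6}, {3, 9}, {1, 4}
A partition's blocks are pairwise disjoint and cover U, so the missing block = U \ (union of shown blocks).
Union of shown blocks: {1, 2, 3, 4, 5, 6, 9}
Missing block = U \ (union) = {7, 8}

{7, 8}


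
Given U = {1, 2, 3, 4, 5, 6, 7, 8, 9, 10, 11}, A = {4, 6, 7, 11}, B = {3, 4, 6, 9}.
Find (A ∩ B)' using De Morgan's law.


U = {1, 2, 3, 4, 5, 6, 7, 8, 9, 10, 11}
A = {4, 6, 7, 11}, B = {3, 4, 6, 9}
A ∩ B = {4, 6}
(A ∩ B)' = U \ (A ∩ B) = {1, 2, 3, 5, 7, 8, 9, 10, 11}
Verification via A' ∪ B': A' = {1, 2, 3, 5, 8, 9, 10}, B' = {1, 2, 5, 7, 8, 10, 11}
A' ∪ B' = {1, 2, 3, 5, 7, 8, 9, 10, 11} ✓

{1, 2, 3, 5, 7, 8, 9, 10, 11}


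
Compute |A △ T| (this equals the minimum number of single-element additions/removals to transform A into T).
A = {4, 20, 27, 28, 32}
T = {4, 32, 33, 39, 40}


Set A = {4, 20, 27, 28, 32}
Set T = {4, 32, 33, 39, 40}
Elements to remove from A (in A, not in T): {20, 27, 28} → 3 removals
Elements to add to A (in T, not in A): {33, 39, 40} → 3 additions
Total edits = 3 + 3 = 6

6


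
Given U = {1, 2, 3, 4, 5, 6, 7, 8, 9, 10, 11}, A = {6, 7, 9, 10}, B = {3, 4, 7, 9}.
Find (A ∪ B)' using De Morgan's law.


U = {1, 2, 3, 4, 5, 6, 7, 8, 9, 10, 11}
A = {6, 7, 9, 10}, B = {3, 4, 7, 9}
A ∪ B = {3, 4, 6, 7, 9, 10}
(A ∪ B)' = U \ (A ∪ B) = {1, 2, 5, 8, 11}
Verification via A' ∩ B': A' = {1, 2, 3, 4, 5, 8, 11}, B' = {1, 2, 5, 6, 8, 10, 11}
A' ∩ B' = {1, 2, 5, 8, 11} ✓

{1, 2, 5, 8, 11}


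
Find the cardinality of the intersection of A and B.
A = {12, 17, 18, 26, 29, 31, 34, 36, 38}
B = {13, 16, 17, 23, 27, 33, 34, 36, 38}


Set A = {12, 17, 18, 26, 29, 31, 34, 36, 38}
Set B = {13, 16, 17, 23, 27, 33, 34, 36, 38}
A ∩ B = {17, 34, 36, 38}
|A ∩ B| = 4

4


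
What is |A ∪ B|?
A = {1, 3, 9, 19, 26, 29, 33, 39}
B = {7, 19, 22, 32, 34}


Set A = {1, 3, 9, 19, 26, 29, 33, 39}, |A| = 8
Set B = {7, 19, 22, 32, 34}, |B| = 5
A ∩ B = {19}, |A ∩ B| = 1
|A ∪ B| = |A| + |B| - |A ∩ B| = 8 + 5 - 1 = 12

12


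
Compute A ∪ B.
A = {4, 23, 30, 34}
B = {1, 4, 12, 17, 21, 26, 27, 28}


Set A = {4, 23, 30, 34}
Set B = {1, 4, 12, 17, 21, 26, 27, 28}
A ∪ B includes all elements in either set.
Elements from A: {4, 23, 30, 34}
Elements from B not already included: {1, 12, 17, 21, 26, 27, 28}
A ∪ B = {1, 4, 12, 17, 21, 23, 26, 27, 28, 30, 34}

{1, 4, 12, 17, 21, 23, 26, 27, 28, 30, 34}


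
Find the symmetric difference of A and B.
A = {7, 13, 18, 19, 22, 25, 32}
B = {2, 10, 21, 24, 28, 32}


Set A = {7, 13, 18, 19, 22, 25, 32}
Set B = {2, 10, 21, 24, 28, 32}
A △ B = (A \ B) ∪ (B \ A)
Elements in A but not B: {7, 13, 18, 19, 22, 25}
Elements in B but not A: {2, 10, 21, 24, 28}
A △ B = {2, 7, 10, 13, 18, 19, 21, 22, 24, 25, 28}

{2, 7, 10, 13, 18, 19, 21, 22, 24, 25, 28}


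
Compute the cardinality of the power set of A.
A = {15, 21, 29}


Set A = {15, 21, 29}
|A| = 3
The power set P(A) contains all subsets of A.
|P(A)| = 2^|A| = 2^3 = 8

8


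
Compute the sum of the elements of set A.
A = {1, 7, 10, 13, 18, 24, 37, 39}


Set A = {1, 7, 10, 13, 18, 24, 37, 39}
Sum = 1 + 7 + 10 + 13 + 18 + 24 + 37 + 39 = 149

149


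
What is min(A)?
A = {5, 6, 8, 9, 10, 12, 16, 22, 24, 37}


Set A = {5, 6, 8, 9, 10, 12, 16, 22, 24, 37}
Elements in ascending order: 5, 6, 8, 9, 10, 12, 16, 22, 24, 37
The smallest element is 5.

5


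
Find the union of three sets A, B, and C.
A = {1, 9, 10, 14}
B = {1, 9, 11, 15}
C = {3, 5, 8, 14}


Set A = {1, 9, 10, 14}
Set B = {1, 9, 11, 15}
Set C = {3, 5, 8, 14}
First, A ∪ B = {1, 9, 10, 11, 14, 15}
Then, (A ∪ B) ∪ C = {1, 3, 5, 8, 9, 10, 11, 14, 15}

{1, 3, 5, 8, 9, 10, 11, 14, 15}


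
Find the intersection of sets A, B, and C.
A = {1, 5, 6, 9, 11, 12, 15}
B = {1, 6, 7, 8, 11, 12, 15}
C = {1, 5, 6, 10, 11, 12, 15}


Set A = {1, 5, 6, 9, 11, 12, 15}
Set B = {1, 6, 7, 8, 11, 12, 15}
Set C = {1, 5, 6, 10, 11, 12, 15}
First, A ∩ B = {1, 6, 11, 12, 15}
Then, (A ∩ B) ∩ C = {1, 6, 11, 12, 15}

{1, 6, 11, 12, 15}


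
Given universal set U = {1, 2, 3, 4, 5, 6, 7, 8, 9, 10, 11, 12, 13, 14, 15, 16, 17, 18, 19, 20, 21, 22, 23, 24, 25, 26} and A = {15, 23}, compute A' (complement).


Universal set U = {1, 2, 3, 4, 5, 6, 7, 8, 9, 10, 11, 12, 13, 14, 15, 16, 17, 18, 19, 20, 21, 22, 23, 24, 25, 26}
Set A = {15, 23}
A' = U \ A = elements in U but not in A
Checking each element of U:
1 (not in A, include), 2 (not in A, include), 3 (not in A, include), 4 (not in A, include), 5 (not in A, include), 6 (not in A, include), 7 (not in A, include), 8 (not in A, include), 9 (not in A, include), 10 (not in A, include), 11 (not in A, include), 12 (not in A, include), 13 (not in A, include), 14 (not in A, include), 15 (in A, exclude), 16 (not in A, include), 17 (not in A, include), 18 (not in A, include), 19 (not in A, include), 20 (not in A, include), 21 (not in A, include), 22 (not in A, include), 23 (in A, exclude), 24 (not in A, include), 25 (not in A, include), 26 (not in A, include)
A' = {1, 2, 3, 4, 5, 6, 7, 8, 9, 10, 11, 12, 13, 14, 16, 17, 18, 19, 20, 21, 22, 24, 25, 26}

{1, 2, 3, 4, 5, 6, 7, 8, 9, 10, 11, 12, 13, 14, 16, 17, 18, 19, 20, 21, 22, 24, 25, 26}


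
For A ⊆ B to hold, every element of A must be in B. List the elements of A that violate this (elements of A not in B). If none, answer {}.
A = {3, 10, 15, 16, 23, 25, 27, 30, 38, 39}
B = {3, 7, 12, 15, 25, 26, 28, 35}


Set A = {3, 10, 15, 16, 23, 25, 27, 30, 38, 39}
Set B = {3, 7, 12, 15, 25, 26, 28, 35}
Check each element of A against B:
3 ∈ B, 10 ∉ B (include), 15 ∈ B, 16 ∉ B (include), 23 ∉ B (include), 25 ∈ B, 27 ∉ B (include), 30 ∉ B (include), 38 ∉ B (include), 39 ∉ B (include)
Elements of A not in B: {10, 16, 23, 27, 30, 38, 39}

{10, 16, 23, 27, 30, 38, 39}


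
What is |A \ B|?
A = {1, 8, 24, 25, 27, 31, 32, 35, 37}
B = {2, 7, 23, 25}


Set A = {1, 8, 24, 25, 27, 31, 32, 35, 37}
Set B = {2, 7, 23, 25}
A \ B = {1, 8, 24, 27, 31, 32, 35, 37}
|A \ B| = 8

8


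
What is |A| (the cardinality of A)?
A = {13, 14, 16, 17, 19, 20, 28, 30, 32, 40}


Set A = {13, 14, 16, 17, 19, 20, 28, 30, 32, 40}
Listing elements: 13, 14, 16, 17, 19, 20, 28, 30, 32, 40
Counting: 10 elements
|A| = 10

10


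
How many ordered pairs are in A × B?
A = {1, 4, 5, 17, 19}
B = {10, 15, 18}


Set A = {1, 4, 5, 17, 19} has 5 elements.
Set B = {10, 15, 18} has 3 elements.
|A × B| = |A| × |B| = 5 × 3 = 15

15


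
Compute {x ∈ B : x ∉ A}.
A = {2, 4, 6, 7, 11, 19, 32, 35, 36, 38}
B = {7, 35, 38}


Set A = {2, 4, 6, 7, 11, 19, 32, 35, 36, 38}
Set B = {7, 35, 38}
Check each element of B against A:
7 ∈ A, 35 ∈ A, 38 ∈ A
Elements of B not in A: {}

{}


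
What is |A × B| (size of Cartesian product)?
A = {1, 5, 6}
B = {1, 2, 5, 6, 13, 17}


Set A = {1, 5, 6} has 3 elements.
Set B = {1, 2, 5, 6, 13, 17} has 6 elements.
|A × B| = |A| × |B| = 3 × 6 = 18

18


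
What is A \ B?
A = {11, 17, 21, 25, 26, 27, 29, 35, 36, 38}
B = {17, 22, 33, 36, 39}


Set A = {11, 17, 21, 25, 26, 27, 29, 35, 36, 38}
Set B = {17, 22, 33, 36, 39}
A \ B includes elements in A that are not in B.
Check each element of A:
11 (not in B, keep), 17 (in B, remove), 21 (not in B, keep), 25 (not in B, keep), 26 (not in B, keep), 27 (not in B, keep), 29 (not in B, keep), 35 (not in B, keep), 36 (in B, remove), 38 (not in B, keep)
A \ B = {11, 21, 25, 26, 27, 29, 35, 38}

{11, 21, 25, 26, 27, 29, 35, 38}


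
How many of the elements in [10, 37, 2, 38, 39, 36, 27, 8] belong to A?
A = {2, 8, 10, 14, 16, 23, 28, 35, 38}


Set A = {2, 8, 10, 14, 16, 23, 28, 35, 38}
Candidates: [10, 37, 2, 38, 39, 36, 27, 8]
Check each candidate:
10 ∈ A, 37 ∉ A, 2 ∈ A, 38 ∈ A, 39 ∉ A, 36 ∉ A, 27 ∉ A, 8 ∈ A
Count of candidates in A: 4

4


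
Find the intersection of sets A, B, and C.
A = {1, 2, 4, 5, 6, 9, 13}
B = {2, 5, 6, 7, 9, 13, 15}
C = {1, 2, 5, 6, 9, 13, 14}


Set A = {1, 2, 4, 5, 6, 9, 13}
Set B = {2, 5, 6, 7, 9, 13, 15}
Set C = {1, 2, 5, 6, 9, 13, 14}
First, A ∩ B = {2, 5, 6, 9, 13}
Then, (A ∩ B) ∩ C = {2, 5, 6, 9, 13}

{2, 5, 6, 9, 13}


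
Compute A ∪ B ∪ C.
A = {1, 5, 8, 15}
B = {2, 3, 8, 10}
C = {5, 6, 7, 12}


Set A = {1, 5, 8, 15}
Set B = {2, 3, 8, 10}
Set C = {5, 6, 7, 12}
First, A ∪ B = {1, 2, 3, 5, 8, 10, 15}
Then, (A ∪ B) ∪ C = {1, 2, 3, 5, 6, 7, 8, 10, 12, 15}

{1, 2, 3, 5, 6, 7, 8, 10, 12, 15}


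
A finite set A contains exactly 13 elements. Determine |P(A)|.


The set has 13 elements.
The power set contains all possible subsets.
|P(A)| = 2^|A| = 2^13 = 8192

8192


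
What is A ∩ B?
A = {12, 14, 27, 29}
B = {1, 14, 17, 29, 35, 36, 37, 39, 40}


Set A = {12, 14, 27, 29}
Set B = {1, 14, 17, 29, 35, 36, 37, 39, 40}
A ∩ B includes only elements in both sets.
Check each element of A against B:
12 ✗, 14 ✓, 27 ✗, 29 ✓
A ∩ B = {14, 29}

{14, 29}


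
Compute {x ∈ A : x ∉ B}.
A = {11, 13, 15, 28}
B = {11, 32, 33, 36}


Set A = {11, 13, 15, 28}
Set B = {11, 32, 33, 36}
Check each element of A against B:
11 ∈ B, 13 ∉ B (include), 15 ∉ B (include), 28 ∉ B (include)
Elements of A not in B: {13, 15, 28}

{13, 15, 28}


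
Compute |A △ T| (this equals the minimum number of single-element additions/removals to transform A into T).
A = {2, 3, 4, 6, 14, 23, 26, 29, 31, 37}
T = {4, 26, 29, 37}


Set A = {2, 3, 4, 6, 14, 23, 26, 29, 31, 37}
Set T = {4, 26, 29, 37}
Elements to remove from A (in A, not in T): {2, 3, 6, 14, 23, 31} → 6 removals
Elements to add to A (in T, not in A): {} → 0 additions
Total edits = 6 + 0 = 6

6


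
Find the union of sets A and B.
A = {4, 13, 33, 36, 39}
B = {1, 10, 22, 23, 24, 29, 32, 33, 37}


Set A = {4, 13, 33, 36, 39}
Set B = {1, 10, 22, 23, 24, 29, 32, 33, 37}
A ∪ B includes all elements in either set.
Elements from A: {4, 13, 33, 36, 39}
Elements from B not already included: {1, 10, 22, 23, 24, 29, 32, 37}
A ∪ B = {1, 4, 10, 13, 22, 23, 24, 29, 32, 33, 36, 37, 39}

{1, 4, 10, 13, 22, 23, 24, 29, 32, 33, 36, 37, 39}


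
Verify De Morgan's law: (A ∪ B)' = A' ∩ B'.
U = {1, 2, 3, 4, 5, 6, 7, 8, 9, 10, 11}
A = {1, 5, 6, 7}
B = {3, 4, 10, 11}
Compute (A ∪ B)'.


U = {1, 2, 3, 4, 5, 6, 7, 8, 9, 10, 11}
A = {1, 5, 6, 7}, B = {3, 4, 10, 11}
A ∪ B = {1, 3, 4, 5, 6, 7, 10, 11}
(A ∪ B)' = U \ (A ∪ B) = {2, 8, 9}
Verification via A' ∩ B': A' = {2, 3, 4, 8, 9, 10, 11}, B' = {1, 2, 5, 6, 7, 8, 9}
A' ∩ B' = {2, 8, 9} ✓

{2, 8, 9}


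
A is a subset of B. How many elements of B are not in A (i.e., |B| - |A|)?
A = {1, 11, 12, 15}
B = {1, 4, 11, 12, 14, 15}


Set A = {1, 11, 12, 15}, |A| = 4
Set B = {1, 4, 11, 12, 14, 15}, |B| = 6
Since A ⊆ B: B \ A = {4, 14}
|B| - |A| = 6 - 4 = 2

2


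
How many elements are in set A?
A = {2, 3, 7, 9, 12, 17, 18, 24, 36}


Set A = {2, 3, 7, 9, 12, 17, 18, 24, 36}
Listing elements: 2, 3, 7, 9, 12, 17, 18, 24, 36
Counting: 9 elements
|A| = 9

9


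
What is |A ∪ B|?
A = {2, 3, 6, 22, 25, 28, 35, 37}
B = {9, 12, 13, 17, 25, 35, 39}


Set A = {2, 3, 6, 22, 25, 28, 35, 37}, |A| = 8
Set B = {9, 12, 13, 17, 25, 35, 39}, |B| = 7
A ∩ B = {25, 35}, |A ∩ B| = 2
|A ∪ B| = |A| + |B| - |A ∩ B| = 8 + 7 - 2 = 13

13


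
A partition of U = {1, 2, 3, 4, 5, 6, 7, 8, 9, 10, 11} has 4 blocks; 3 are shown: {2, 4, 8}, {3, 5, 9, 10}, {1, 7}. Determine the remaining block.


U = {1, 2, 3, 4, 5, 6, 7, 8, 9, 10, 11}
Shown blocks: {2, 4, 8}, {3, 5, 9, 10}, {1, 7}
A partition's blocks are pairwise disjoint and cover U, so the missing block = U \ (union of shown blocks).
Union of shown blocks: {1, 2, 3, 4, 5, 7, 8, 9, 10}
Missing block = U \ (union) = {6, 11}

{6, 11}


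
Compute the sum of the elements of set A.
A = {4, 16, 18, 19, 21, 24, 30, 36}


Set A = {4, 16, 18, 19, 21, 24, 30, 36}
Sum = 4 + 16 + 18 + 19 + 21 + 24 + 30 + 36 = 168

168


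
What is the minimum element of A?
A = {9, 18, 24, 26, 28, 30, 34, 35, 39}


Set A = {9, 18, 24, 26, 28, 30, 34, 35, 39}
Elements in ascending order: 9, 18, 24, 26, 28, 30, 34, 35, 39
The smallest element is 9.

9


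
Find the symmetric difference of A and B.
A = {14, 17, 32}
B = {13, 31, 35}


Set A = {14, 17, 32}
Set B = {13, 31, 35}
A △ B = (A \ B) ∪ (B \ A)
Elements in A but not B: {14, 17, 32}
Elements in B but not A: {13, 31, 35}
A △ B = {13, 14, 17, 31, 32, 35}

{13, 14, 17, 31, 32, 35}


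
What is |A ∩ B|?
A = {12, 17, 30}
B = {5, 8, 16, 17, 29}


Set A = {12, 17, 30}
Set B = {5, 8, 16, 17, 29}
A ∩ B = {17}
|A ∩ B| = 1

1


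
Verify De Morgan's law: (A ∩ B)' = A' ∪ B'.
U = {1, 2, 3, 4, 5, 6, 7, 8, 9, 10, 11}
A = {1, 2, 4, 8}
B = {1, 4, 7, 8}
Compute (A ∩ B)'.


U = {1, 2, 3, 4, 5, 6, 7, 8, 9, 10, 11}
A = {1, 2, 4, 8}, B = {1, 4, 7, 8}
A ∩ B = {1, 4, 8}
(A ∩ B)' = U \ (A ∩ B) = {2, 3, 5, 6, 7, 9, 10, 11}
Verification via A' ∪ B': A' = {3, 5, 6, 7, 9, 10, 11}, B' = {2, 3, 5, 6, 9, 10, 11}
A' ∪ B' = {2, 3, 5, 6, 7, 9, 10, 11} ✓

{2, 3, 5, 6, 7, 9, 10, 11}


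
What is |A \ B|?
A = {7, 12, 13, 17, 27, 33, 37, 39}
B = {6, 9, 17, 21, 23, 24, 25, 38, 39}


Set A = {7, 12, 13, 17, 27, 33, 37, 39}
Set B = {6, 9, 17, 21, 23, 24, 25, 38, 39}
A \ B = {7, 12, 13, 27, 33, 37}
|A \ B| = 6

6


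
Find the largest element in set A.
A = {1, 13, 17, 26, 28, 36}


Set A = {1, 13, 17, 26, 28, 36}
Elements in ascending order: 1, 13, 17, 26, 28, 36
The largest element is 36.

36


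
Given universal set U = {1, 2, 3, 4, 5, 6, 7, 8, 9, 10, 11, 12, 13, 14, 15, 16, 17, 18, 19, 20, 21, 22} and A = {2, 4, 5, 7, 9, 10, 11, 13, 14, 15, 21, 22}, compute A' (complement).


Universal set U = {1, 2, 3, 4, 5, 6, 7, 8, 9, 10, 11, 12, 13, 14, 15, 16, 17, 18, 19, 20, 21, 22}
Set A = {2, 4, 5, 7, 9, 10, 11, 13, 14, 15, 21, 22}
A' = U \ A = elements in U but not in A
Checking each element of U:
1 (not in A, include), 2 (in A, exclude), 3 (not in A, include), 4 (in A, exclude), 5 (in A, exclude), 6 (not in A, include), 7 (in A, exclude), 8 (not in A, include), 9 (in A, exclude), 10 (in A, exclude), 11 (in A, exclude), 12 (not in A, include), 13 (in A, exclude), 14 (in A, exclude), 15 (in A, exclude), 16 (not in A, include), 17 (not in A, include), 18 (not in A, include), 19 (not in A, include), 20 (not in A, include), 21 (in A, exclude), 22 (in A, exclude)
A' = {1, 3, 6, 8, 12, 16, 17, 18, 19, 20}

{1, 3, 6, 8, 12, 16, 17, 18, 19, 20}


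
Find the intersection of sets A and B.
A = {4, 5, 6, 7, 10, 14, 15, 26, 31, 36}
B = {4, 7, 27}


Set A = {4, 5, 6, 7, 10, 14, 15, 26, 31, 36}
Set B = {4, 7, 27}
A ∩ B includes only elements in both sets.
Check each element of A against B:
4 ✓, 5 ✗, 6 ✗, 7 ✓, 10 ✗, 14 ✗, 15 ✗, 26 ✗, 31 ✗, 36 ✗
A ∩ B = {4, 7}

{4, 7}


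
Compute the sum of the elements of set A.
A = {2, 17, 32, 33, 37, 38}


Set A = {2, 17, 32, 33, 37, 38}
Sum = 2 + 17 + 32 + 33 + 37 + 38 = 159

159


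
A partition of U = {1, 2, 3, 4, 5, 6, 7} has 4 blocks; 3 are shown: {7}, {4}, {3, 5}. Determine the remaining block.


U = {1, 2, 3, 4, 5, 6, 7}
Shown blocks: {7}, {4}, {3, 5}
A partition's blocks are pairwise disjoint and cover U, so the missing block = U \ (union of shown blocks).
Union of shown blocks: {3, 4, 5, 7}
Missing block = U \ (union) = {1, 2, 6}

{1, 2, 6}


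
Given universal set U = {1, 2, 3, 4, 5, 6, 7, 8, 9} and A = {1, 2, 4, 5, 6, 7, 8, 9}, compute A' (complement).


Universal set U = {1, 2, 3, 4, 5, 6, 7, 8, 9}
Set A = {1, 2, 4, 5, 6, 7, 8, 9}
A' = U \ A = elements in U but not in A
Checking each element of U:
1 (in A, exclude), 2 (in A, exclude), 3 (not in A, include), 4 (in A, exclude), 5 (in A, exclude), 6 (in A, exclude), 7 (in A, exclude), 8 (in A, exclude), 9 (in A, exclude)
A' = {3}

{3}


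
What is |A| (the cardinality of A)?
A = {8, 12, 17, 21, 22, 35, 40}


Set A = {8, 12, 17, 21, 22, 35, 40}
Listing elements: 8, 12, 17, 21, 22, 35, 40
Counting: 7 elements
|A| = 7

7


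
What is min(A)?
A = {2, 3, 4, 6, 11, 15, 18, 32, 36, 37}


Set A = {2, 3, 4, 6, 11, 15, 18, 32, 36, 37}
Elements in ascending order: 2, 3, 4, 6, 11, 15, 18, 32, 36, 37
The smallest element is 2.

2


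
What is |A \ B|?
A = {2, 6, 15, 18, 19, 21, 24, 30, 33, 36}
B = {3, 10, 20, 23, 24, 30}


Set A = {2, 6, 15, 18, 19, 21, 24, 30, 33, 36}
Set B = {3, 10, 20, 23, 24, 30}
A \ B = {2, 6, 15, 18, 19, 21, 33, 36}
|A \ B| = 8

8


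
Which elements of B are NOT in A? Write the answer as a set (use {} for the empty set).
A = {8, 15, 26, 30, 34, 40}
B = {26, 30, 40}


Set A = {8, 15, 26, 30, 34, 40}
Set B = {26, 30, 40}
Check each element of B against A:
26 ∈ A, 30 ∈ A, 40 ∈ A
Elements of B not in A: {}

{}


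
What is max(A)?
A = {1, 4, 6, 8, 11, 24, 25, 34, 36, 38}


Set A = {1, 4, 6, 8, 11, 24, 25, 34, 36, 38}
Elements in ascending order: 1, 4, 6, 8, 11, 24, 25, 34, 36, 38
The largest element is 38.

38


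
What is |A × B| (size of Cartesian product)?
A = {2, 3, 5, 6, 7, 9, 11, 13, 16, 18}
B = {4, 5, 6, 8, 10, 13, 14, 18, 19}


Set A = {2, 3, 5, 6, 7, 9, 11, 13, 16, 18} has 10 elements.
Set B = {4, 5, 6, 8, 10, 13, 14, 18, 19} has 9 elements.
|A × B| = |A| × |B| = 10 × 9 = 90

90


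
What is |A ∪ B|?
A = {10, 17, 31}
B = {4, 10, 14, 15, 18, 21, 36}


Set A = {10, 17, 31}, |A| = 3
Set B = {4, 10, 14, 15, 18, 21, 36}, |B| = 7
A ∩ B = {10}, |A ∩ B| = 1
|A ∪ B| = |A| + |B| - |A ∩ B| = 3 + 7 - 1 = 9

9


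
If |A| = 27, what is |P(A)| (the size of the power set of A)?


The set has 27 elements.
The power set contains all possible subsets.
|P(A)| = 2^|A| = 2^27 = 134217728

134217728


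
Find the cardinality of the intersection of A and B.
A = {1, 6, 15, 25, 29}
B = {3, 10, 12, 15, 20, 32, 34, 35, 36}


Set A = {1, 6, 15, 25, 29}
Set B = {3, 10, 12, 15, 20, 32, 34, 35, 36}
A ∩ B = {15}
|A ∩ B| = 1

1


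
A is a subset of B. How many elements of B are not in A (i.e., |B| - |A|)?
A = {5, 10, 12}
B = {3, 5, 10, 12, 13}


Set A = {5, 10, 12}, |A| = 3
Set B = {3, 5, 10, 12, 13}, |B| = 5
Since A ⊆ B: B \ A = {3, 13}
|B| - |A| = 5 - 3 = 2

2


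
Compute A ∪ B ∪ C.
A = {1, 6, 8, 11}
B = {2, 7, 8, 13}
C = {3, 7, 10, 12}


Set A = {1, 6, 8, 11}
Set B = {2, 7, 8, 13}
Set C = {3, 7, 10, 12}
First, A ∪ B = {1, 2, 6, 7, 8, 11, 13}
Then, (A ∪ B) ∪ C = {1, 2, 3, 6, 7, 8, 10, 11, 12, 13}

{1, 2, 3, 6, 7, 8, 10, 11, 12, 13}


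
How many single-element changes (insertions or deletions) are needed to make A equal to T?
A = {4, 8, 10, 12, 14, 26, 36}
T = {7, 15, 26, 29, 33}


Set A = {4, 8, 10, 12, 14, 26, 36}
Set T = {7, 15, 26, 29, 33}
Elements to remove from A (in A, not in T): {4, 8, 10, 12, 14, 36} → 6 removals
Elements to add to A (in T, not in A): {7, 15, 29, 33} → 4 additions
Total edits = 6 + 4 = 10

10


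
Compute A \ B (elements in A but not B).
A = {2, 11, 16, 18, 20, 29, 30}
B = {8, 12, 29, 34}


Set A = {2, 11, 16, 18, 20, 29, 30}
Set B = {8, 12, 29, 34}
A \ B includes elements in A that are not in B.
Check each element of A:
2 (not in B, keep), 11 (not in B, keep), 16 (not in B, keep), 18 (not in B, keep), 20 (not in B, keep), 29 (in B, remove), 30 (not in B, keep)
A \ B = {2, 11, 16, 18, 20, 30}

{2, 11, 16, 18, 20, 30}


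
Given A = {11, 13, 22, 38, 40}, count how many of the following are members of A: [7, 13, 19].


Set A = {11, 13, 22, 38, 40}
Candidates: [7, 13, 19]
Check each candidate:
7 ∉ A, 13 ∈ A, 19 ∉ A
Count of candidates in A: 1

1


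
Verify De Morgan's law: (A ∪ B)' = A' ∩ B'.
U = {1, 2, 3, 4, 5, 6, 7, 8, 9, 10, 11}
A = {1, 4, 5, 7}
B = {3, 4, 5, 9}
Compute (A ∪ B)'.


U = {1, 2, 3, 4, 5, 6, 7, 8, 9, 10, 11}
A = {1, 4, 5, 7}, B = {3, 4, 5, 9}
A ∪ B = {1, 3, 4, 5, 7, 9}
(A ∪ B)' = U \ (A ∪ B) = {2, 6, 8, 10, 11}
Verification via A' ∩ B': A' = {2, 3, 6, 8, 9, 10, 11}, B' = {1, 2, 6, 7, 8, 10, 11}
A' ∩ B' = {2, 6, 8, 10, 11} ✓

{2, 6, 8, 10, 11}


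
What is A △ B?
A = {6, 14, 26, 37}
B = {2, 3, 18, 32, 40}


Set A = {6, 14, 26, 37}
Set B = {2, 3, 18, 32, 40}
A △ B = (A \ B) ∪ (B \ A)
Elements in A but not B: {6, 14, 26, 37}
Elements in B but not A: {2, 3, 18, 32, 40}
A △ B = {2, 3, 6, 14, 18, 26, 32, 37, 40}

{2, 3, 6, 14, 18, 26, 32, 37, 40}


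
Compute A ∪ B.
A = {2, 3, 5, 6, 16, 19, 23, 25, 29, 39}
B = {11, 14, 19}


Set A = {2, 3, 5, 6, 16, 19, 23, 25, 29, 39}
Set B = {11, 14, 19}
A ∪ B includes all elements in either set.
Elements from A: {2, 3, 5, 6, 16, 19, 23, 25, 29, 39}
Elements from B not already included: {11, 14}
A ∪ B = {2, 3, 5, 6, 11, 14, 16, 19, 23, 25, 29, 39}

{2, 3, 5, 6, 11, 14, 16, 19, 23, 25, 29, 39}


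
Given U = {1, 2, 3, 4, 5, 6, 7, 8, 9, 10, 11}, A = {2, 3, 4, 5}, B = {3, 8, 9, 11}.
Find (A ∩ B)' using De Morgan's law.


U = {1, 2, 3, 4, 5, 6, 7, 8, 9, 10, 11}
A = {2, 3, 4, 5}, B = {3, 8, 9, 11}
A ∩ B = {3}
(A ∩ B)' = U \ (A ∩ B) = {1, 2, 4, 5, 6, 7, 8, 9, 10, 11}
Verification via A' ∪ B': A' = {1, 6, 7, 8, 9, 10, 11}, B' = {1, 2, 4, 5, 6, 7, 10}
A' ∪ B' = {1, 2, 4, 5, 6, 7, 8, 9, 10, 11} ✓

{1, 2, 4, 5, 6, 7, 8, 9, 10, 11}


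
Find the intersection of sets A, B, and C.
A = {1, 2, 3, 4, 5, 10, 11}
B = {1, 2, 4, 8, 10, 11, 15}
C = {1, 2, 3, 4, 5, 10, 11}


Set A = {1, 2, 3, 4, 5, 10, 11}
Set B = {1, 2, 4, 8, 10, 11, 15}
Set C = {1, 2, 3, 4, 5, 10, 11}
First, A ∩ B = {1, 2, 4, 10, 11}
Then, (A ∩ B) ∩ C = {1, 2, 4, 10, 11}

{1, 2, 4, 10, 11}


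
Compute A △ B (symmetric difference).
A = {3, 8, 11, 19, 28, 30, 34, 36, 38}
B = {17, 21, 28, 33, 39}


Set A = {3, 8, 11, 19, 28, 30, 34, 36, 38}
Set B = {17, 21, 28, 33, 39}
A △ B = (A \ B) ∪ (B \ A)
Elements in A but not B: {3, 8, 11, 19, 30, 34, 36, 38}
Elements in B but not A: {17, 21, 33, 39}
A △ B = {3, 8, 11, 17, 19, 21, 30, 33, 34, 36, 38, 39}

{3, 8, 11, 17, 19, 21, 30, 33, 34, 36, 38, 39}


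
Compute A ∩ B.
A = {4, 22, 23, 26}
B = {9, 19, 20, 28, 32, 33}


Set A = {4, 22, 23, 26}
Set B = {9, 19, 20, 28, 32, 33}
A ∩ B includes only elements in both sets.
Check each element of A against B:
4 ✗, 22 ✗, 23 ✗, 26 ✗
A ∩ B = {}

{}


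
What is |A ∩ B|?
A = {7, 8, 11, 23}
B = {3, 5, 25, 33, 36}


Set A = {7, 8, 11, 23}
Set B = {3, 5, 25, 33, 36}
A ∩ B = {}
|A ∩ B| = 0

0


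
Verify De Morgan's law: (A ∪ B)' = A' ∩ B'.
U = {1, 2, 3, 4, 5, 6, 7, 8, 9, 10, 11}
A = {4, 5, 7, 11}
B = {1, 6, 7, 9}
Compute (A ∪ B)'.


U = {1, 2, 3, 4, 5, 6, 7, 8, 9, 10, 11}
A = {4, 5, 7, 11}, B = {1, 6, 7, 9}
A ∪ B = {1, 4, 5, 6, 7, 9, 11}
(A ∪ B)' = U \ (A ∪ B) = {2, 3, 8, 10}
Verification via A' ∩ B': A' = {1, 2, 3, 6, 8, 9, 10}, B' = {2, 3, 4, 5, 8, 10, 11}
A' ∩ B' = {2, 3, 8, 10} ✓

{2, 3, 8, 10}


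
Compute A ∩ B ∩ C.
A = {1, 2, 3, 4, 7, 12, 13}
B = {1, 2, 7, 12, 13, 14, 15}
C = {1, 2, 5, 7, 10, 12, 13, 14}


Set A = {1, 2, 3, 4, 7, 12, 13}
Set B = {1, 2, 7, 12, 13, 14, 15}
Set C = {1, 2, 5, 7, 10, 12, 13, 14}
First, A ∩ B = {1, 2, 7, 12, 13}
Then, (A ∩ B) ∩ C = {1, 2, 7, 12, 13}

{1, 2, 7, 12, 13}


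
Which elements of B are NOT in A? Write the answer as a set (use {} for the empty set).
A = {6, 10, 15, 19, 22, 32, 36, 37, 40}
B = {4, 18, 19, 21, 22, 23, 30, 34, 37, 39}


Set A = {6, 10, 15, 19, 22, 32, 36, 37, 40}
Set B = {4, 18, 19, 21, 22, 23, 30, 34, 37, 39}
Check each element of B against A:
4 ∉ A (include), 18 ∉ A (include), 19 ∈ A, 21 ∉ A (include), 22 ∈ A, 23 ∉ A (include), 30 ∉ A (include), 34 ∉ A (include), 37 ∈ A, 39 ∉ A (include)
Elements of B not in A: {4, 18, 21, 23, 30, 34, 39}

{4, 18, 21, 23, 30, 34, 39}


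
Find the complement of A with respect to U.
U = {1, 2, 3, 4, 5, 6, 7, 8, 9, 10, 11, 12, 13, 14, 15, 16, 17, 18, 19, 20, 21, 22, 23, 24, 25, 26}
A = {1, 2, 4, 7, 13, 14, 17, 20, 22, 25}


Universal set U = {1, 2, 3, 4, 5, 6, 7, 8, 9, 10, 11, 12, 13, 14, 15, 16, 17, 18, 19, 20, 21, 22, 23, 24, 25, 26}
Set A = {1, 2, 4, 7, 13, 14, 17, 20, 22, 25}
A' = U \ A = elements in U but not in A
Checking each element of U:
1 (in A, exclude), 2 (in A, exclude), 3 (not in A, include), 4 (in A, exclude), 5 (not in A, include), 6 (not in A, include), 7 (in A, exclude), 8 (not in A, include), 9 (not in A, include), 10 (not in A, include), 11 (not in A, include), 12 (not in A, include), 13 (in A, exclude), 14 (in A, exclude), 15 (not in A, include), 16 (not in A, include), 17 (in A, exclude), 18 (not in A, include), 19 (not in A, include), 20 (in A, exclude), 21 (not in A, include), 22 (in A, exclude), 23 (not in A, include), 24 (not in A, include), 25 (in A, exclude), 26 (not in A, include)
A' = {3, 5, 6, 8, 9, 10, 11, 12, 15, 16, 18, 19, 21, 23, 24, 26}

{3, 5, 6, 8, 9, 10, 11, 12, 15, 16, 18, 19, 21, 23, 24, 26}


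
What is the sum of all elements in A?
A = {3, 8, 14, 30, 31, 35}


Set A = {3, 8, 14, 30, 31, 35}
Sum = 3 + 8 + 14 + 30 + 31 + 35 = 121

121


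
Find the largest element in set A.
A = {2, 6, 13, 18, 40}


Set A = {2, 6, 13, 18, 40}
Elements in ascending order: 2, 6, 13, 18, 40
The largest element is 40.

40


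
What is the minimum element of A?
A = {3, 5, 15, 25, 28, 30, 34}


Set A = {3, 5, 15, 25, 28, 30, 34}
Elements in ascending order: 3, 5, 15, 25, 28, 30, 34
The smallest element is 3.

3


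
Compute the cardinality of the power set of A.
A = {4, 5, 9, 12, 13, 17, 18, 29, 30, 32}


Set A = {4, 5, 9, 12, 13, 17, 18, 29, 30, 32}
|A| = 10
The power set P(A) contains all subsets of A.
|P(A)| = 2^|A| = 2^10 = 1024

1024


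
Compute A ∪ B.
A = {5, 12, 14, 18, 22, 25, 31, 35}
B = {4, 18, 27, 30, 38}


Set A = {5, 12, 14, 18, 22, 25, 31, 35}
Set B = {4, 18, 27, 30, 38}
A ∪ B includes all elements in either set.
Elements from A: {5, 12, 14, 18, 22, 25, 31, 35}
Elements from B not already included: {4, 27, 30, 38}
A ∪ B = {4, 5, 12, 14, 18, 22, 25, 27, 30, 31, 35, 38}

{4, 5, 12, 14, 18, 22, 25, 27, 30, 31, 35, 38}


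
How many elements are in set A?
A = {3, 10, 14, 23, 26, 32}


Set A = {3, 10, 14, 23, 26, 32}
Listing elements: 3, 10, 14, 23, 26, 32
Counting: 6 elements
|A| = 6

6


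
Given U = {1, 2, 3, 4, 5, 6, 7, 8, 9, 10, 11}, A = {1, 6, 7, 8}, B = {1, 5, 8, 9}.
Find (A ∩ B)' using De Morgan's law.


U = {1, 2, 3, 4, 5, 6, 7, 8, 9, 10, 11}
A = {1, 6, 7, 8}, B = {1, 5, 8, 9}
A ∩ B = {1, 8}
(A ∩ B)' = U \ (A ∩ B) = {2, 3, 4, 5, 6, 7, 9, 10, 11}
Verification via A' ∪ B': A' = {2, 3, 4, 5, 9, 10, 11}, B' = {2, 3, 4, 6, 7, 10, 11}
A' ∪ B' = {2, 3, 4, 5, 6, 7, 9, 10, 11} ✓

{2, 3, 4, 5, 6, 7, 9, 10, 11}


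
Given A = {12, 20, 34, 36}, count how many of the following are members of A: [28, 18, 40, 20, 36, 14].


Set A = {12, 20, 34, 36}
Candidates: [28, 18, 40, 20, 36, 14]
Check each candidate:
28 ∉ A, 18 ∉ A, 40 ∉ A, 20 ∈ A, 36 ∈ A, 14 ∉ A
Count of candidates in A: 2

2


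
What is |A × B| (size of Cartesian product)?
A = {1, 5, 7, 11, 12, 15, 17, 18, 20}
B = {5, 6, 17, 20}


Set A = {1, 5, 7, 11, 12, 15, 17, 18, 20} has 9 elements.
Set B = {5, 6, 17, 20} has 4 elements.
|A × B| = |A| × |B| = 9 × 4 = 36

36


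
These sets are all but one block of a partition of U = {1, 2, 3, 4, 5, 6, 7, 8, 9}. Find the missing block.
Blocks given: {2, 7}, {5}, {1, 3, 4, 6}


U = {1, 2, 3, 4, 5, 6, 7, 8, 9}
Shown blocks: {2, 7}, {5}, {1, 3, 4, 6}
A partition's blocks are pairwise disjoint and cover U, so the missing block = U \ (union of shown blocks).
Union of shown blocks: {1, 2, 3, 4, 5, 6, 7}
Missing block = U \ (union) = {8, 9}

{8, 9}


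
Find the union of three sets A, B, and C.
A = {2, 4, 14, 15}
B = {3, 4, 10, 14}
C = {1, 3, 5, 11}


Set A = {2, 4, 14, 15}
Set B = {3, 4, 10, 14}
Set C = {1, 3, 5, 11}
First, A ∪ B = {2, 3, 4, 10, 14, 15}
Then, (A ∪ B) ∪ C = {1, 2, 3, 4, 5, 10, 11, 14, 15}

{1, 2, 3, 4, 5, 10, 11, 14, 15}


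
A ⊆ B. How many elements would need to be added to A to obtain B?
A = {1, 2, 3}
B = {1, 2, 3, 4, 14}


Set A = {1, 2, 3}, |A| = 3
Set B = {1, 2, 3, 4, 14}, |B| = 5
Since A ⊆ B: B \ A = {4, 14}
|B| - |A| = 5 - 3 = 2

2


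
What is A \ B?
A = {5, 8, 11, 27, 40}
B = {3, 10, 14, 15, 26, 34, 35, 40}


Set A = {5, 8, 11, 27, 40}
Set B = {3, 10, 14, 15, 26, 34, 35, 40}
A \ B includes elements in A that are not in B.
Check each element of A:
5 (not in B, keep), 8 (not in B, keep), 11 (not in B, keep), 27 (not in B, keep), 40 (in B, remove)
A \ B = {5, 8, 11, 27}

{5, 8, 11, 27}


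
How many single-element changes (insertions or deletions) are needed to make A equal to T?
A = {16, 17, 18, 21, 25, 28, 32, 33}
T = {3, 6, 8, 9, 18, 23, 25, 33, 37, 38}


Set A = {16, 17, 18, 21, 25, 28, 32, 33}
Set T = {3, 6, 8, 9, 18, 23, 25, 33, 37, 38}
Elements to remove from A (in A, not in T): {16, 17, 21, 28, 32} → 5 removals
Elements to add to A (in T, not in A): {3, 6, 8, 9, 23, 37, 38} → 7 additions
Total edits = 5 + 7 = 12

12


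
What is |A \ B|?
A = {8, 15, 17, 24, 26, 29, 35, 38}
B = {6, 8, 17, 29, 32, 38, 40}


Set A = {8, 15, 17, 24, 26, 29, 35, 38}
Set B = {6, 8, 17, 29, 32, 38, 40}
A \ B = {15, 24, 26, 35}
|A \ B| = 4

4


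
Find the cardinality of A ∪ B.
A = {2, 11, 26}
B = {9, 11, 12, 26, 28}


Set A = {2, 11, 26}, |A| = 3
Set B = {9, 11, 12, 26, 28}, |B| = 5
A ∩ B = {11, 26}, |A ∩ B| = 2
|A ∪ B| = |A| + |B| - |A ∩ B| = 3 + 5 - 2 = 6

6


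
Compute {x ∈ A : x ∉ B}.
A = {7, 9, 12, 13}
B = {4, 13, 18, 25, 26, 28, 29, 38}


Set A = {7, 9, 12, 13}
Set B = {4, 13, 18, 25, 26, 28, 29, 38}
Check each element of A against B:
7 ∉ B (include), 9 ∉ B (include), 12 ∉ B (include), 13 ∈ B
Elements of A not in B: {7, 9, 12}

{7, 9, 12}


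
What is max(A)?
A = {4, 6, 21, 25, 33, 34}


Set A = {4, 6, 21, 25, 33, 34}
Elements in ascending order: 4, 6, 21, 25, 33, 34
The largest element is 34.

34


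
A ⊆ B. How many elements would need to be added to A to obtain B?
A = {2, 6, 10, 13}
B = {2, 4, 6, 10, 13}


Set A = {2, 6, 10, 13}, |A| = 4
Set B = {2, 4, 6, 10, 13}, |B| = 5
Since A ⊆ B: B \ A = {4}
|B| - |A| = 5 - 4 = 1

1


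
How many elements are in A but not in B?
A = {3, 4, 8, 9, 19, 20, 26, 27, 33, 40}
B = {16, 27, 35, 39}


Set A = {3, 4, 8, 9, 19, 20, 26, 27, 33, 40}
Set B = {16, 27, 35, 39}
A \ B = {3, 4, 8, 9, 19, 20, 26, 33, 40}
|A \ B| = 9

9


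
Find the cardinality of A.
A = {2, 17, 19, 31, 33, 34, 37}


Set A = {2, 17, 19, 31, 33, 34, 37}
Listing elements: 2, 17, 19, 31, 33, 34, 37
Counting: 7 elements
|A| = 7

7


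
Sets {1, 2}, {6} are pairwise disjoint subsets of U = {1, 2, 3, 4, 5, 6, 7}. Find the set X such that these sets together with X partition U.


U = {1, 2, 3, 4, 5, 6, 7}
Shown blocks: {1, 2}, {6}
A partition's blocks are pairwise disjoint and cover U, so the missing block = U \ (union of shown blocks).
Union of shown blocks: {1, 2, 6}
Missing block = U \ (union) = {3, 4, 5, 7}

{3, 4, 5, 7}


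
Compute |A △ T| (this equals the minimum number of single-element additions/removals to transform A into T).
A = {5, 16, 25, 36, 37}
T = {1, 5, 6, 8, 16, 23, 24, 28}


Set A = {5, 16, 25, 36, 37}
Set T = {1, 5, 6, 8, 16, 23, 24, 28}
Elements to remove from A (in A, not in T): {25, 36, 37} → 3 removals
Elements to add to A (in T, not in A): {1, 6, 8, 23, 24, 28} → 6 additions
Total edits = 3 + 6 = 9

9


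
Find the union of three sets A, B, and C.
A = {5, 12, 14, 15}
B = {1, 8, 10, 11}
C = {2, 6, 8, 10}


Set A = {5, 12, 14, 15}
Set B = {1, 8, 10, 11}
Set C = {2, 6, 8, 10}
First, A ∪ B = {1, 5, 8, 10, 11, 12, 14, 15}
Then, (A ∪ B) ∪ C = {1, 2, 5, 6, 8, 10, 11, 12, 14, 15}

{1, 2, 5, 6, 8, 10, 11, 12, 14, 15}


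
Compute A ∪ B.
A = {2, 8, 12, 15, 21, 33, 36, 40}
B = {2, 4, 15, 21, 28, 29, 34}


Set A = {2, 8, 12, 15, 21, 33, 36, 40}
Set B = {2, 4, 15, 21, 28, 29, 34}
A ∪ B includes all elements in either set.
Elements from A: {2, 8, 12, 15, 21, 33, 36, 40}
Elements from B not already included: {4, 28, 29, 34}
A ∪ B = {2, 4, 8, 12, 15, 21, 28, 29, 33, 34, 36, 40}

{2, 4, 8, 12, 15, 21, 28, 29, 33, 34, 36, 40}


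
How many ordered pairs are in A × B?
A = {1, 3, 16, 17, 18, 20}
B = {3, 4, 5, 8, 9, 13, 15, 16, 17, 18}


Set A = {1, 3, 16, 17, 18, 20} has 6 elements.
Set B = {3, 4, 5, 8, 9, 13, 15, 16, 17, 18} has 10 elements.
|A × B| = |A| × |B| = 6 × 10 = 60

60


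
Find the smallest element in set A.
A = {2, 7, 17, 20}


Set A = {2, 7, 17, 20}
Elements in ascending order: 2, 7, 17, 20
The smallest element is 2.

2


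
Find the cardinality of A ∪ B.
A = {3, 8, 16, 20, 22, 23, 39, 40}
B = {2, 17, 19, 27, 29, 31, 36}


Set A = {3, 8, 16, 20, 22, 23, 39, 40}, |A| = 8
Set B = {2, 17, 19, 27, 29, 31, 36}, |B| = 7
A ∩ B = {}, |A ∩ B| = 0
|A ∪ B| = |A| + |B| - |A ∩ B| = 8 + 7 - 0 = 15

15


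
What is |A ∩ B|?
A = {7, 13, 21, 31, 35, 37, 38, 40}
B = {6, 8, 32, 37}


Set A = {7, 13, 21, 31, 35, 37, 38, 40}
Set B = {6, 8, 32, 37}
A ∩ B = {37}
|A ∩ B| = 1

1


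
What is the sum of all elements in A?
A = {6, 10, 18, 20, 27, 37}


Set A = {6, 10, 18, 20, 27, 37}
Sum = 6 + 10 + 18 + 20 + 27 + 37 = 118

118


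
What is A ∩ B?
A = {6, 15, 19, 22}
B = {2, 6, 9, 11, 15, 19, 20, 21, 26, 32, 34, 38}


Set A = {6, 15, 19, 22}
Set B = {2, 6, 9, 11, 15, 19, 20, 21, 26, 32, 34, 38}
A ∩ B includes only elements in both sets.
Check each element of A against B:
6 ✓, 15 ✓, 19 ✓, 22 ✗
A ∩ B = {6, 15, 19}

{6, 15, 19}


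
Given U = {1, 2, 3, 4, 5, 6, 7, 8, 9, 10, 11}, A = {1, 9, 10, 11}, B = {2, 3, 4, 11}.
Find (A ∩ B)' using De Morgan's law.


U = {1, 2, 3, 4, 5, 6, 7, 8, 9, 10, 11}
A = {1, 9, 10, 11}, B = {2, 3, 4, 11}
A ∩ B = {11}
(A ∩ B)' = U \ (A ∩ B) = {1, 2, 3, 4, 5, 6, 7, 8, 9, 10}
Verification via A' ∪ B': A' = {2, 3, 4, 5, 6, 7, 8}, B' = {1, 5, 6, 7, 8, 9, 10}
A' ∪ B' = {1, 2, 3, 4, 5, 6, 7, 8, 9, 10} ✓

{1, 2, 3, 4, 5, 6, 7, 8, 9, 10}


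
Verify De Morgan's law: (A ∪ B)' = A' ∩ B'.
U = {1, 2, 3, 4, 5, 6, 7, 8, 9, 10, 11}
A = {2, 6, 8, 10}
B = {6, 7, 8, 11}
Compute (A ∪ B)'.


U = {1, 2, 3, 4, 5, 6, 7, 8, 9, 10, 11}
A = {2, 6, 8, 10}, B = {6, 7, 8, 11}
A ∪ B = {2, 6, 7, 8, 10, 11}
(A ∪ B)' = U \ (A ∪ B) = {1, 3, 4, 5, 9}
Verification via A' ∩ B': A' = {1, 3, 4, 5, 7, 9, 11}, B' = {1, 2, 3, 4, 5, 9, 10}
A' ∩ B' = {1, 3, 4, 5, 9} ✓

{1, 3, 4, 5, 9}


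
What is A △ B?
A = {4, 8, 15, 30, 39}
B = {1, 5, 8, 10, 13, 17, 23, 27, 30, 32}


Set A = {4, 8, 15, 30, 39}
Set B = {1, 5, 8, 10, 13, 17, 23, 27, 30, 32}
A △ B = (A \ B) ∪ (B \ A)
Elements in A but not B: {4, 15, 39}
Elements in B but not A: {1, 5, 10, 13, 17, 23, 27, 32}
A △ B = {1, 4, 5, 10, 13, 15, 17, 23, 27, 32, 39}

{1, 4, 5, 10, 13, 15, 17, 23, 27, 32, 39}


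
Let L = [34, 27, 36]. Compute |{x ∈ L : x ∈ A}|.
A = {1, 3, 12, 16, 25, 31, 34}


Set A = {1, 3, 12, 16, 25, 31, 34}
Candidates: [34, 27, 36]
Check each candidate:
34 ∈ A, 27 ∉ A, 36 ∉ A
Count of candidates in A: 1

1


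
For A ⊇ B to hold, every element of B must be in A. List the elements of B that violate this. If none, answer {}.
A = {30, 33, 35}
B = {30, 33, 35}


Set A = {30, 33, 35}
Set B = {30, 33, 35}
Check each element of B against A:
30 ∈ A, 33 ∈ A, 35 ∈ A
Elements of B not in A: {}

{}


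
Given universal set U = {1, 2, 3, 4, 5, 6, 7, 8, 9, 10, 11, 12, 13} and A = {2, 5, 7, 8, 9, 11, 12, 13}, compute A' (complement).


Universal set U = {1, 2, 3, 4, 5, 6, 7, 8, 9, 10, 11, 12, 13}
Set A = {2, 5, 7, 8, 9, 11, 12, 13}
A' = U \ A = elements in U but not in A
Checking each element of U:
1 (not in A, include), 2 (in A, exclude), 3 (not in A, include), 4 (not in A, include), 5 (in A, exclude), 6 (not in A, include), 7 (in A, exclude), 8 (in A, exclude), 9 (in A, exclude), 10 (not in A, include), 11 (in A, exclude), 12 (in A, exclude), 13 (in A, exclude)
A' = {1, 3, 4, 6, 10}

{1, 3, 4, 6, 10}


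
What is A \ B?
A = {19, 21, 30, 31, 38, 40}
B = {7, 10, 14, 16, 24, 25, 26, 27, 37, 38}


Set A = {19, 21, 30, 31, 38, 40}
Set B = {7, 10, 14, 16, 24, 25, 26, 27, 37, 38}
A \ B includes elements in A that are not in B.
Check each element of A:
19 (not in B, keep), 21 (not in B, keep), 30 (not in B, keep), 31 (not in B, keep), 38 (in B, remove), 40 (not in B, keep)
A \ B = {19, 21, 30, 31, 40}

{19, 21, 30, 31, 40}


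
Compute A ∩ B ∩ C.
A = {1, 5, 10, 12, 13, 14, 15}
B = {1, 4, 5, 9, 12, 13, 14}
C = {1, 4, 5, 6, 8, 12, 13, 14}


Set A = {1, 5, 10, 12, 13, 14, 15}
Set B = {1, 4, 5, 9, 12, 13, 14}
Set C = {1, 4, 5, 6, 8, 12, 13, 14}
First, A ∩ B = {1, 5, 12, 13, 14}
Then, (A ∩ B) ∩ C = {1, 5, 12, 13, 14}

{1, 5, 12, 13, 14}


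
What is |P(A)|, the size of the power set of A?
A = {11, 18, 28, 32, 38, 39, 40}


Set A = {11, 18, 28, 32, 38, 39, 40}
|A| = 7
The power set P(A) contains all subsets of A.
|P(A)| = 2^|A| = 2^7 = 128

128


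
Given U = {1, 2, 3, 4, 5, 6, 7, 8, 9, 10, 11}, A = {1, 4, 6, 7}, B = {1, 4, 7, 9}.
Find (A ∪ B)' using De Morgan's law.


U = {1, 2, 3, 4, 5, 6, 7, 8, 9, 10, 11}
A = {1, 4, 6, 7}, B = {1, 4, 7, 9}
A ∪ B = {1, 4, 6, 7, 9}
(A ∪ B)' = U \ (A ∪ B) = {2, 3, 5, 8, 10, 11}
Verification via A' ∩ B': A' = {2, 3, 5, 8, 9, 10, 11}, B' = {2, 3, 5, 6, 8, 10, 11}
A' ∩ B' = {2, 3, 5, 8, 10, 11} ✓

{2, 3, 5, 8, 10, 11}


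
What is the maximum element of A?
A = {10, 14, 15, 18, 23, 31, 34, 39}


Set A = {10, 14, 15, 18, 23, 31, 34, 39}
Elements in ascending order: 10, 14, 15, 18, 23, 31, 34, 39
The largest element is 39.

39


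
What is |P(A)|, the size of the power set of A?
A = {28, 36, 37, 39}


Set A = {28, 36, 37, 39}
|A| = 4
The power set P(A) contains all subsets of A.
|P(A)| = 2^|A| = 2^4 = 16

16


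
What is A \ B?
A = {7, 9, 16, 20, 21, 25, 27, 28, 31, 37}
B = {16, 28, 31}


Set A = {7, 9, 16, 20, 21, 25, 27, 28, 31, 37}
Set B = {16, 28, 31}
A \ B includes elements in A that are not in B.
Check each element of A:
7 (not in B, keep), 9 (not in B, keep), 16 (in B, remove), 20 (not in B, keep), 21 (not in B, keep), 25 (not in B, keep), 27 (not in B, keep), 28 (in B, remove), 31 (in B, remove), 37 (not in B, keep)
A \ B = {7, 9, 20, 21, 25, 27, 37}

{7, 9, 20, 21, 25, 27, 37}


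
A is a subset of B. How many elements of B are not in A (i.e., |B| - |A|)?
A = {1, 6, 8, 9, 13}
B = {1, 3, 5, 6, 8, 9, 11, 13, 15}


Set A = {1, 6, 8, 9, 13}, |A| = 5
Set B = {1, 3, 5, 6, 8, 9, 11, 13, 15}, |B| = 9
Since A ⊆ B: B \ A = {3, 5, 11, 15}
|B| - |A| = 9 - 5 = 4

4


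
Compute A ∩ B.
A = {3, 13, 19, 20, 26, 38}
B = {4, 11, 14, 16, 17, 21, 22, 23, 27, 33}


Set A = {3, 13, 19, 20, 26, 38}
Set B = {4, 11, 14, 16, 17, 21, 22, 23, 27, 33}
A ∩ B includes only elements in both sets.
Check each element of A against B:
3 ✗, 13 ✗, 19 ✗, 20 ✗, 26 ✗, 38 ✗
A ∩ B = {}

{}


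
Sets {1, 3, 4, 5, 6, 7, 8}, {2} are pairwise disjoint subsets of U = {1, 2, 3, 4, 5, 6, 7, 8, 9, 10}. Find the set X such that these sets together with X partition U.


U = {1, 2, 3, 4, 5, 6, 7, 8, 9, 10}
Shown blocks: {1, 3, 4, 5, 6, 7, 8}, {2}
A partition's blocks are pairwise disjoint and cover U, so the missing block = U \ (union of shown blocks).
Union of shown blocks: {1, 2, 3, 4, 5, 6, 7, 8}
Missing block = U \ (union) = {9, 10}

{9, 10}
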